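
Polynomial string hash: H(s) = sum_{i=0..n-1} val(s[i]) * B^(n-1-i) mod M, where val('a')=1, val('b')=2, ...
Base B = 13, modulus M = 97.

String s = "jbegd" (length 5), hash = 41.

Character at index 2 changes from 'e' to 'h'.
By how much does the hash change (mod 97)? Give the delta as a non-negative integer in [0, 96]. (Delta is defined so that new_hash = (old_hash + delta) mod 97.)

Answer: 22

Derivation:
Delta formula: (val(new) - val(old)) * B^(n-1-k) mod M
  val('h') - val('e') = 8 - 5 = 3
  B^(n-1-k) = 13^2 mod 97 = 72
  Delta = 3 * 72 mod 97 = 22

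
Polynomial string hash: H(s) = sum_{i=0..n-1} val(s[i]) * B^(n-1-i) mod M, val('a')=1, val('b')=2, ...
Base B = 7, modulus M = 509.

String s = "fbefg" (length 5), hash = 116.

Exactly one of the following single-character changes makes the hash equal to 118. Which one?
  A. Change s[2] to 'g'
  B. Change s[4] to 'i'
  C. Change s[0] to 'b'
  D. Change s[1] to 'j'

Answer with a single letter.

Option A: s[2]='e'->'g', delta=(7-5)*7^2 mod 509 = 98, hash=116+98 mod 509 = 214
Option B: s[4]='g'->'i', delta=(9-7)*7^0 mod 509 = 2, hash=116+2 mod 509 = 118 <-- target
Option C: s[0]='f'->'b', delta=(2-6)*7^4 mod 509 = 67, hash=116+67 mod 509 = 183
Option D: s[1]='b'->'j', delta=(10-2)*7^3 mod 509 = 199, hash=116+199 mod 509 = 315

Answer: B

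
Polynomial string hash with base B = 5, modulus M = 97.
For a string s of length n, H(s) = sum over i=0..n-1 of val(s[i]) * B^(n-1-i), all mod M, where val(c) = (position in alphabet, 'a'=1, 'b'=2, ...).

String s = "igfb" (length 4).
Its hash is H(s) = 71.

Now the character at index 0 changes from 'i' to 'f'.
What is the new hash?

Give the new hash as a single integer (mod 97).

val('i') = 9, val('f') = 6
Position k = 0, exponent = n-1-k = 3
B^3 mod M = 5^3 mod 97 = 28
Delta = (6 - 9) * 28 mod 97 = 13
New hash = (71 + 13) mod 97 = 84

Answer: 84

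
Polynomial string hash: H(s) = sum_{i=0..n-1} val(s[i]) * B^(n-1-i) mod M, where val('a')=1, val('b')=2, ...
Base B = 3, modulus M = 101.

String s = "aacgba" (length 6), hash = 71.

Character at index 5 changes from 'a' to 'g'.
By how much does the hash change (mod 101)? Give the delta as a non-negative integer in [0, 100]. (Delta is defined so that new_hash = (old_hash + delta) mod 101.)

Delta formula: (val(new) - val(old)) * B^(n-1-k) mod M
  val('g') - val('a') = 7 - 1 = 6
  B^(n-1-k) = 3^0 mod 101 = 1
  Delta = 6 * 1 mod 101 = 6

Answer: 6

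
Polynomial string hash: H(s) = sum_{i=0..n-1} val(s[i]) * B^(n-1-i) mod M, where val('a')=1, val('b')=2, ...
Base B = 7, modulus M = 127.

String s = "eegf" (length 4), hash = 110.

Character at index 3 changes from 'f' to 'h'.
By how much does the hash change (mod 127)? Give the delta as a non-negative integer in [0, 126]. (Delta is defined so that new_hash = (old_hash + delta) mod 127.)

Answer: 2

Derivation:
Delta formula: (val(new) - val(old)) * B^(n-1-k) mod M
  val('h') - val('f') = 8 - 6 = 2
  B^(n-1-k) = 7^0 mod 127 = 1
  Delta = 2 * 1 mod 127 = 2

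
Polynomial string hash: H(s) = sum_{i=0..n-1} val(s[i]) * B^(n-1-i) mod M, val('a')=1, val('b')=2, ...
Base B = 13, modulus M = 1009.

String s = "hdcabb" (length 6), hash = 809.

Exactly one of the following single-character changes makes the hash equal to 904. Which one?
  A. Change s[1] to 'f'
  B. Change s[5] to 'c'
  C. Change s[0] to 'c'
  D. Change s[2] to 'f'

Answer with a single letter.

Answer: C

Derivation:
Option A: s[1]='d'->'f', delta=(6-4)*13^4 mod 1009 = 618, hash=809+618 mod 1009 = 418
Option B: s[5]='b'->'c', delta=(3-2)*13^0 mod 1009 = 1, hash=809+1 mod 1009 = 810
Option C: s[0]='h'->'c', delta=(3-8)*13^5 mod 1009 = 95, hash=809+95 mod 1009 = 904 <-- target
Option D: s[2]='c'->'f', delta=(6-3)*13^3 mod 1009 = 537, hash=809+537 mod 1009 = 337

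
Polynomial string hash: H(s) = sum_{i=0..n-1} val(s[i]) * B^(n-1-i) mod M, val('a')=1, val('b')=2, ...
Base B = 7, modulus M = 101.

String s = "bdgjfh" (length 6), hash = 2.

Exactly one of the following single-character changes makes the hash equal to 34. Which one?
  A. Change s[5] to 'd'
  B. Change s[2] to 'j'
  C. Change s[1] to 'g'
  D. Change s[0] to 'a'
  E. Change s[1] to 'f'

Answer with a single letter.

Answer: C

Derivation:
Option A: s[5]='h'->'d', delta=(4-8)*7^0 mod 101 = 97, hash=2+97 mod 101 = 99
Option B: s[2]='g'->'j', delta=(10-7)*7^3 mod 101 = 19, hash=2+19 mod 101 = 21
Option C: s[1]='d'->'g', delta=(7-4)*7^4 mod 101 = 32, hash=2+32 mod 101 = 34 <-- target
Option D: s[0]='b'->'a', delta=(1-2)*7^5 mod 101 = 60, hash=2+60 mod 101 = 62
Option E: s[1]='d'->'f', delta=(6-4)*7^4 mod 101 = 55, hash=2+55 mod 101 = 57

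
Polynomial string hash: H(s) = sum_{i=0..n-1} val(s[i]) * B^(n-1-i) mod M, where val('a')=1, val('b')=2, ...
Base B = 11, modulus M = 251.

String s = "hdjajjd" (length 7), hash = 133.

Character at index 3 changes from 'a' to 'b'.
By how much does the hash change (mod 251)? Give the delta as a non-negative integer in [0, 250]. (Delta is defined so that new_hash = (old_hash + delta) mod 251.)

Answer: 76

Derivation:
Delta formula: (val(new) - val(old)) * B^(n-1-k) mod M
  val('b') - val('a') = 2 - 1 = 1
  B^(n-1-k) = 11^3 mod 251 = 76
  Delta = 1 * 76 mod 251 = 76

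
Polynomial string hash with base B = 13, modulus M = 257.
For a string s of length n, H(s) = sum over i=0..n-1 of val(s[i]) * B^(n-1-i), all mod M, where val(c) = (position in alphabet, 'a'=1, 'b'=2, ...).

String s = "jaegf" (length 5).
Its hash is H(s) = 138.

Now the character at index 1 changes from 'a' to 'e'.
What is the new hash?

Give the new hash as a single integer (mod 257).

Answer: 188

Derivation:
val('a') = 1, val('e') = 5
Position k = 1, exponent = n-1-k = 3
B^3 mod M = 13^3 mod 257 = 141
Delta = (5 - 1) * 141 mod 257 = 50
New hash = (138 + 50) mod 257 = 188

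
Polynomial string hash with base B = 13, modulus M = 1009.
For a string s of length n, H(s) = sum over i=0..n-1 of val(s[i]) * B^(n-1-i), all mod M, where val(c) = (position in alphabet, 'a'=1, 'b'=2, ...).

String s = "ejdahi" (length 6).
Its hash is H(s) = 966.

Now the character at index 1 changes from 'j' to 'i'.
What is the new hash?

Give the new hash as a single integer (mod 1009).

Answer: 657

Derivation:
val('j') = 10, val('i') = 9
Position k = 1, exponent = n-1-k = 4
B^4 mod M = 13^4 mod 1009 = 309
Delta = (9 - 10) * 309 mod 1009 = 700
New hash = (966 + 700) mod 1009 = 657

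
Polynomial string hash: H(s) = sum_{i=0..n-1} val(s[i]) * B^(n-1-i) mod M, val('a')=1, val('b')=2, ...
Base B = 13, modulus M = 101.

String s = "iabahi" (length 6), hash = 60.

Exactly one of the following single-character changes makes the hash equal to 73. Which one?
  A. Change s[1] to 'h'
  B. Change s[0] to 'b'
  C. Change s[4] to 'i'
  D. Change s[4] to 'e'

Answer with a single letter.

Answer: C

Derivation:
Option A: s[1]='a'->'h', delta=(8-1)*13^4 mod 101 = 48, hash=60+48 mod 101 = 7
Option B: s[0]='i'->'b', delta=(2-9)*13^5 mod 101 = 83, hash=60+83 mod 101 = 42
Option C: s[4]='h'->'i', delta=(9-8)*13^1 mod 101 = 13, hash=60+13 mod 101 = 73 <-- target
Option D: s[4]='h'->'e', delta=(5-8)*13^1 mod 101 = 62, hash=60+62 mod 101 = 21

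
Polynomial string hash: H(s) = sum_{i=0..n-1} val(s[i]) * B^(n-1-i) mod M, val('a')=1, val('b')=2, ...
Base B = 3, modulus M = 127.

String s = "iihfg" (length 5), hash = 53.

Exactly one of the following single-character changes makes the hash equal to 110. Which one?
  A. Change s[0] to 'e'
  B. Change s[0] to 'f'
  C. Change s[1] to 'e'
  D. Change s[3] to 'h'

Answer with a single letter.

Answer: A

Derivation:
Option A: s[0]='i'->'e', delta=(5-9)*3^4 mod 127 = 57, hash=53+57 mod 127 = 110 <-- target
Option B: s[0]='i'->'f', delta=(6-9)*3^4 mod 127 = 11, hash=53+11 mod 127 = 64
Option C: s[1]='i'->'e', delta=(5-9)*3^3 mod 127 = 19, hash=53+19 mod 127 = 72
Option D: s[3]='f'->'h', delta=(8-6)*3^1 mod 127 = 6, hash=53+6 mod 127 = 59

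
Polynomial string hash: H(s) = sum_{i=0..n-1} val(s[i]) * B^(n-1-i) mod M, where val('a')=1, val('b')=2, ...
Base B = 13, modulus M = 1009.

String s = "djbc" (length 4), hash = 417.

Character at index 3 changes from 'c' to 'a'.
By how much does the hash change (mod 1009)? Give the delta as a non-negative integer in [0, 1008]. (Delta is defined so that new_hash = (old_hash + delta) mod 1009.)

Answer: 1007

Derivation:
Delta formula: (val(new) - val(old)) * B^(n-1-k) mod M
  val('a') - val('c') = 1 - 3 = -2
  B^(n-1-k) = 13^0 mod 1009 = 1
  Delta = -2 * 1 mod 1009 = 1007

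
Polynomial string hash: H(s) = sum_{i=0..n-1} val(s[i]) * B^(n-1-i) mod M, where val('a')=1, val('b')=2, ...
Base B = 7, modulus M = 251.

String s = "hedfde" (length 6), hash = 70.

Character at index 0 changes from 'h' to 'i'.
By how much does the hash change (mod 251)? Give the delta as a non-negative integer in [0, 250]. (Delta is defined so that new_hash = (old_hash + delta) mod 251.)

Delta formula: (val(new) - val(old)) * B^(n-1-k) mod M
  val('i') - val('h') = 9 - 8 = 1
  B^(n-1-k) = 7^5 mod 251 = 241
  Delta = 1 * 241 mod 251 = 241

Answer: 241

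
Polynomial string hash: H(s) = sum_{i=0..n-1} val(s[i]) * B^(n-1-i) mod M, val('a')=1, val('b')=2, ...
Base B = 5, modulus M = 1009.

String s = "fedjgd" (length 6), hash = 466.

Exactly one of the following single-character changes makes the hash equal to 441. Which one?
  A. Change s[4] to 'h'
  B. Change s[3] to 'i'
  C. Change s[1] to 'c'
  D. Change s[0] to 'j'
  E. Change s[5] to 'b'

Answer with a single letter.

Option A: s[4]='g'->'h', delta=(8-7)*5^1 mod 1009 = 5, hash=466+5 mod 1009 = 471
Option B: s[3]='j'->'i', delta=(9-10)*5^2 mod 1009 = 984, hash=466+984 mod 1009 = 441 <-- target
Option C: s[1]='e'->'c', delta=(3-5)*5^4 mod 1009 = 768, hash=466+768 mod 1009 = 225
Option D: s[0]='f'->'j', delta=(10-6)*5^5 mod 1009 = 392, hash=466+392 mod 1009 = 858
Option E: s[5]='d'->'b', delta=(2-4)*5^0 mod 1009 = 1007, hash=466+1007 mod 1009 = 464

Answer: B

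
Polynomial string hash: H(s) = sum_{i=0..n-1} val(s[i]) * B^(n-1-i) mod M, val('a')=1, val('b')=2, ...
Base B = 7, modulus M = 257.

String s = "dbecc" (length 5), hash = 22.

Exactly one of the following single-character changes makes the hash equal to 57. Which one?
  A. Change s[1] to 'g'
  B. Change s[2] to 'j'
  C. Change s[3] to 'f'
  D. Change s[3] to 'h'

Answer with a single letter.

Answer: D

Derivation:
Option A: s[1]='b'->'g', delta=(7-2)*7^3 mod 257 = 173, hash=22+173 mod 257 = 195
Option B: s[2]='e'->'j', delta=(10-5)*7^2 mod 257 = 245, hash=22+245 mod 257 = 10
Option C: s[3]='c'->'f', delta=(6-3)*7^1 mod 257 = 21, hash=22+21 mod 257 = 43
Option D: s[3]='c'->'h', delta=(8-3)*7^1 mod 257 = 35, hash=22+35 mod 257 = 57 <-- target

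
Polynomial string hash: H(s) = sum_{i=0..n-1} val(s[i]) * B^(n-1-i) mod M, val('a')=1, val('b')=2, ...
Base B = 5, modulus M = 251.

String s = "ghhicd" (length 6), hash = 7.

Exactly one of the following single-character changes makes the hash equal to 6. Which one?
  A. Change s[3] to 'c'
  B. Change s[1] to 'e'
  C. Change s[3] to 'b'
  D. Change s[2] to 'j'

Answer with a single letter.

Answer: D

Derivation:
Option A: s[3]='i'->'c', delta=(3-9)*5^2 mod 251 = 101, hash=7+101 mod 251 = 108
Option B: s[1]='h'->'e', delta=(5-8)*5^4 mod 251 = 133, hash=7+133 mod 251 = 140
Option C: s[3]='i'->'b', delta=(2-9)*5^2 mod 251 = 76, hash=7+76 mod 251 = 83
Option D: s[2]='h'->'j', delta=(10-8)*5^3 mod 251 = 250, hash=7+250 mod 251 = 6 <-- target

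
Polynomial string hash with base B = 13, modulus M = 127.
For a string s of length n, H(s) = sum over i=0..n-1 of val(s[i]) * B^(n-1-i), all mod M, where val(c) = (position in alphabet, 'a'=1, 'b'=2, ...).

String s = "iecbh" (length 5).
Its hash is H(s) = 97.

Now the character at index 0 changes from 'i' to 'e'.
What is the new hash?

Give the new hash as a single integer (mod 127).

Answer: 26

Derivation:
val('i') = 9, val('e') = 5
Position k = 0, exponent = n-1-k = 4
B^4 mod M = 13^4 mod 127 = 113
Delta = (5 - 9) * 113 mod 127 = 56
New hash = (97 + 56) mod 127 = 26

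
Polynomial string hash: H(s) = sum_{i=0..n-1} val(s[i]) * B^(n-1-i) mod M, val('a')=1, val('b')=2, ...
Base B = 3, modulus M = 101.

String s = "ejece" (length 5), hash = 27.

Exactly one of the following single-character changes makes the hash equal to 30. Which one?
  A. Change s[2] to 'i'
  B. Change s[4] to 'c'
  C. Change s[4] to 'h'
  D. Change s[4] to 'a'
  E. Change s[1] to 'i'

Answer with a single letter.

Answer: C

Derivation:
Option A: s[2]='e'->'i', delta=(9-5)*3^2 mod 101 = 36, hash=27+36 mod 101 = 63
Option B: s[4]='e'->'c', delta=(3-5)*3^0 mod 101 = 99, hash=27+99 mod 101 = 25
Option C: s[4]='e'->'h', delta=(8-5)*3^0 mod 101 = 3, hash=27+3 mod 101 = 30 <-- target
Option D: s[4]='e'->'a', delta=(1-5)*3^0 mod 101 = 97, hash=27+97 mod 101 = 23
Option E: s[1]='j'->'i', delta=(9-10)*3^3 mod 101 = 74, hash=27+74 mod 101 = 0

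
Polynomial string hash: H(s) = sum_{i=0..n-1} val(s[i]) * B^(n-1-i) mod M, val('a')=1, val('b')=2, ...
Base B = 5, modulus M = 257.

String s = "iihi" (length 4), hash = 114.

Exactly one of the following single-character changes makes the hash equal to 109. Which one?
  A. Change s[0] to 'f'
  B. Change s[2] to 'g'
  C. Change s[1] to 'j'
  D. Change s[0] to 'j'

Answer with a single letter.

Answer: B

Derivation:
Option A: s[0]='i'->'f', delta=(6-9)*5^3 mod 257 = 139, hash=114+139 mod 257 = 253
Option B: s[2]='h'->'g', delta=(7-8)*5^1 mod 257 = 252, hash=114+252 mod 257 = 109 <-- target
Option C: s[1]='i'->'j', delta=(10-9)*5^2 mod 257 = 25, hash=114+25 mod 257 = 139
Option D: s[0]='i'->'j', delta=(10-9)*5^3 mod 257 = 125, hash=114+125 mod 257 = 239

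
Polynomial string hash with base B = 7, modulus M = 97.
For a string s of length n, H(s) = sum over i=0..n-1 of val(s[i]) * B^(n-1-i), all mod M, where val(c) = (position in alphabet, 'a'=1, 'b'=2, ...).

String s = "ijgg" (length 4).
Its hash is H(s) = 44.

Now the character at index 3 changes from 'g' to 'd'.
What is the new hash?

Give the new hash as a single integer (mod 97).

val('g') = 7, val('d') = 4
Position k = 3, exponent = n-1-k = 0
B^0 mod M = 7^0 mod 97 = 1
Delta = (4 - 7) * 1 mod 97 = 94
New hash = (44 + 94) mod 97 = 41

Answer: 41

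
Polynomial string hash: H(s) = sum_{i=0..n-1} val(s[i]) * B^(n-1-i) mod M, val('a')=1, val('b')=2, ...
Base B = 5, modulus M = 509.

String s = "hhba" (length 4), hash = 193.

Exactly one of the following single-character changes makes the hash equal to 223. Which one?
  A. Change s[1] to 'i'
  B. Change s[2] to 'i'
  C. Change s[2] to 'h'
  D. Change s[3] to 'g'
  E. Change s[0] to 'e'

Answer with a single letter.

Option A: s[1]='h'->'i', delta=(9-8)*5^2 mod 509 = 25, hash=193+25 mod 509 = 218
Option B: s[2]='b'->'i', delta=(9-2)*5^1 mod 509 = 35, hash=193+35 mod 509 = 228
Option C: s[2]='b'->'h', delta=(8-2)*5^1 mod 509 = 30, hash=193+30 mod 509 = 223 <-- target
Option D: s[3]='a'->'g', delta=(7-1)*5^0 mod 509 = 6, hash=193+6 mod 509 = 199
Option E: s[0]='h'->'e', delta=(5-8)*5^3 mod 509 = 134, hash=193+134 mod 509 = 327

Answer: C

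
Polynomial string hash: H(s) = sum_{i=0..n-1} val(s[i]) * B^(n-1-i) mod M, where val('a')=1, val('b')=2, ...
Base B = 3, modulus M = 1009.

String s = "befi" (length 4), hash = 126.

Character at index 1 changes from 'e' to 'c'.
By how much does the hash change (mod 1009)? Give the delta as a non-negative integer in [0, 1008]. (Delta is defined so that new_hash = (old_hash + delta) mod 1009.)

Delta formula: (val(new) - val(old)) * B^(n-1-k) mod M
  val('c') - val('e') = 3 - 5 = -2
  B^(n-1-k) = 3^2 mod 1009 = 9
  Delta = -2 * 9 mod 1009 = 991

Answer: 991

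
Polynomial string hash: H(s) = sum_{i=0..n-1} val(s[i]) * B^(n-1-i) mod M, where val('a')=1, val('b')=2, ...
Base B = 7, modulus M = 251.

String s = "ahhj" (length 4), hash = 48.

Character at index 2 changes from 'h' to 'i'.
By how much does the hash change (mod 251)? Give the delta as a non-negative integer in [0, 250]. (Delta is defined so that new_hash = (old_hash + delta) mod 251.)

Answer: 7

Derivation:
Delta formula: (val(new) - val(old)) * B^(n-1-k) mod M
  val('i') - val('h') = 9 - 8 = 1
  B^(n-1-k) = 7^1 mod 251 = 7
  Delta = 1 * 7 mod 251 = 7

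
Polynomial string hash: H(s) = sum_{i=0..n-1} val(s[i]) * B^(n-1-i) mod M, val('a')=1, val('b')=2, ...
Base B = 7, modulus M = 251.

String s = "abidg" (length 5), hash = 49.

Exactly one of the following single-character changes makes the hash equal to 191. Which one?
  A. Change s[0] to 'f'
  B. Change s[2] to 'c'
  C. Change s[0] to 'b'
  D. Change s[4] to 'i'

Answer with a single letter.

Option A: s[0]='a'->'f', delta=(6-1)*7^4 mod 251 = 208, hash=49+208 mod 251 = 6
Option B: s[2]='i'->'c', delta=(3-9)*7^2 mod 251 = 208, hash=49+208 mod 251 = 6
Option C: s[0]='a'->'b', delta=(2-1)*7^4 mod 251 = 142, hash=49+142 mod 251 = 191 <-- target
Option D: s[4]='g'->'i', delta=(9-7)*7^0 mod 251 = 2, hash=49+2 mod 251 = 51

Answer: C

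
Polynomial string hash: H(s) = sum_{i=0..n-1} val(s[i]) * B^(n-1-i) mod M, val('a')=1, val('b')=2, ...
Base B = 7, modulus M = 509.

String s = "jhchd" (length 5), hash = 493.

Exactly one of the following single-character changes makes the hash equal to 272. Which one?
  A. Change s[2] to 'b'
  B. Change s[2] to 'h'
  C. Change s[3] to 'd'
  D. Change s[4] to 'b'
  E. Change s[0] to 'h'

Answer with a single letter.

Option A: s[2]='c'->'b', delta=(2-3)*7^2 mod 509 = 460, hash=493+460 mod 509 = 444
Option B: s[2]='c'->'h', delta=(8-3)*7^2 mod 509 = 245, hash=493+245 mod 509 = 229
Option C: s[3]='h'->'d', delta=(4-8)*7^1 mod 509 = 481, hash=493+481 mod 509 = 465
Option D: s[4]='d'->'b', delta=(2-4)*7^0 mod 509 = 507, hash=493+507 mod 509 = 491
Option E: s[0]='j'->'h', delta=(8-10)*7^4 mod 509 = 288, hash=493+288 mod 509 = 272 <-- target

Answer: E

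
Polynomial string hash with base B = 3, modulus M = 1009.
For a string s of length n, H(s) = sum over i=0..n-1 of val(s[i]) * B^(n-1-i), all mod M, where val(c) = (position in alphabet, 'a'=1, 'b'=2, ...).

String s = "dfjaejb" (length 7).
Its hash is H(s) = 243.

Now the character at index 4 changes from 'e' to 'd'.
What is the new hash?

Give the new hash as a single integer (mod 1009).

Answer: 234

Derivation:
val('e') = 5, val('d') = 4
Position k = 4, exponent = n-1-k = 2
B^2 mod M = 3^2 mod 1009 = 9
Delta = (4 - 5) * 9 mod 1009 = 1000
New hash = (243 + 1000) mod 1009 = 234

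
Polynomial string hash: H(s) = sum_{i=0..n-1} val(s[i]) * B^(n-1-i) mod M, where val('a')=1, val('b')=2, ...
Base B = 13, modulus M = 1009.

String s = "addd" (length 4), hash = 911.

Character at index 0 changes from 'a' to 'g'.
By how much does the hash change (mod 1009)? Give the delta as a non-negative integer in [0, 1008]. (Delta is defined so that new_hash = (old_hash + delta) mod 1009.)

Answer: 65

Derivation:
Delta formula: (val(new) - val(old)) * B^(n-1-k) mod M
  val('g') - val('a') = 7 - 1 = 6
  B^(n-1-k) = 13^3 mod 1009 = 179
  Delta = 6 * 179 mod 1009 = 65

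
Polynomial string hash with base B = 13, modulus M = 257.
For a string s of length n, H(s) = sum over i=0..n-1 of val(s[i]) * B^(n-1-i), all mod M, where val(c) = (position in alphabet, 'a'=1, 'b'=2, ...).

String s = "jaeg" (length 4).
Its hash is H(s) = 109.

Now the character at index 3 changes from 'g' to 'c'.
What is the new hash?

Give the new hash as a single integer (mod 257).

Answer: 105

Derivation:
val('g') = 7, val('c') = 3
Position k = 3, exponent = n-1-k = 0
B^0 mod M = 13^0 mod 257 = 1
Delta = (3 - 7) * 1 mod 257 = 253
New hash = (109 + 253) mod 257 = 105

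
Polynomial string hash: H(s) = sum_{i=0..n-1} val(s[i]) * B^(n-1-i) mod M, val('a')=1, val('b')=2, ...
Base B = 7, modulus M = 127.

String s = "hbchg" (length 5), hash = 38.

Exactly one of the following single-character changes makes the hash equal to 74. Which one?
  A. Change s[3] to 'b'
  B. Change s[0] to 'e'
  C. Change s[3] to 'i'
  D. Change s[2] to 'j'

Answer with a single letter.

Answer: B

Derivation:
Option A: s[3]='h'->'b', delta=(2-8)*7^1 mod 127 = 85, hash=38+85 mod 127 = 123
Option B: s[0]='h'->'e', delta=(5-8)*7^4 mod 127 = 36, hash=38+36 mod 127 = 74 <-- target
Option C: s[3]='h'->'i', delta=(9-8)*7^1 mod 127 = 7, hash=38+7 mod 127 = 45
Option D: s[2]='c'->'j', delta=(10-3)*7^2 mod 127 = 89, hash=38+89 mod 127 = 0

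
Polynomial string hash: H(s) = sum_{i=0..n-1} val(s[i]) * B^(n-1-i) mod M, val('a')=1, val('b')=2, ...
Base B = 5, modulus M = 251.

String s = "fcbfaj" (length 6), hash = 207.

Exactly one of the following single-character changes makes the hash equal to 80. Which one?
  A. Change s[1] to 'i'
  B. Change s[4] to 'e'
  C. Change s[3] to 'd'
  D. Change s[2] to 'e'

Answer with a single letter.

Answer: D

Derivation:
Option A: s[1]='c'->'i', delta=(9-3)*5^4 mod 251 = 236, hash=207+236 mod 251 = 192
Option B: s[4]='a'->'e', delta=(5-1)*5^1 mod 251 = 20, hash=207+20 mod 251 = 227
Option C: s[3]='f'->'d', delta=(4-6)*5^2 mod 251 = 201, hash=207+201 mod 251 = 157
Option D: s[2]='b'->'e', delta=(5-2)*5^3 mod 251 = 124, hash=207+124 mod 251 = 80 <-- target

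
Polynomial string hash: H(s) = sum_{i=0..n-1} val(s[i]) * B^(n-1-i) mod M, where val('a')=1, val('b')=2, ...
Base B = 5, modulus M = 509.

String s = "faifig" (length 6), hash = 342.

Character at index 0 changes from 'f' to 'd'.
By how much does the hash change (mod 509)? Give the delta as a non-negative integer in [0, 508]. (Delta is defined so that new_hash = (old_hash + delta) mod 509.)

Delta formula: (val(new) - val(old)) * B^(n-1-k) mod M
  val('d') - val('f') = 4 - 6 = -2
  B^(n-1-k) = 5^5 mod 509 = 71
  Delta = -2 * 71 mod 509 = 367

Answer: 367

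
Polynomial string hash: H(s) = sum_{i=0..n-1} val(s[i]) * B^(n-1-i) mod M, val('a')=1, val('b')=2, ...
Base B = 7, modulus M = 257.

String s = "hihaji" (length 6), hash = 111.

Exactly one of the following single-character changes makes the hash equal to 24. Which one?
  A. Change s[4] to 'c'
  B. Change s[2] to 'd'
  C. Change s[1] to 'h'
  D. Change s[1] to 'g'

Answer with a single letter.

Option A: s[4]='j'->'c', delta=(3-10)*7^1 mod 257 = 208, hash=111+208 mod 257 = 62
Option B: s[2]='h'->'d', delta=(4-8)*7^3 mod 257 = 170, hash=111+170 mod 257 = 24 <-- target
Option C: s[1]='i'->'h', delta=(8-9)*7^4 mod 257 = 169, hash=111+169 mod 257 = 23
Option D: s[1]='i'->'g', delta=(7-9)*7^4 mod 257 = 81, hash=111+81 mod 257 = 192

Answer: B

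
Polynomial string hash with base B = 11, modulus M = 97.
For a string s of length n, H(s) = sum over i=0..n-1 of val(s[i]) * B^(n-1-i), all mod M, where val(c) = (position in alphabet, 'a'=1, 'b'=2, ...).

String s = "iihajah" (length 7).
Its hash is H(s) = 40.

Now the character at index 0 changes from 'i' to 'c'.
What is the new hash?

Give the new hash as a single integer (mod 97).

Answer: 31

Derivation:
val('i') = 9, val('c') = 3
Position k = 0, exponent = n-1-k = 6
B^6 mod M = 11^6 mod 97 = 50
Delta = (3 - 9) * 50 mod 97 = 88
New hash = (40 + 88) mod 97 = 31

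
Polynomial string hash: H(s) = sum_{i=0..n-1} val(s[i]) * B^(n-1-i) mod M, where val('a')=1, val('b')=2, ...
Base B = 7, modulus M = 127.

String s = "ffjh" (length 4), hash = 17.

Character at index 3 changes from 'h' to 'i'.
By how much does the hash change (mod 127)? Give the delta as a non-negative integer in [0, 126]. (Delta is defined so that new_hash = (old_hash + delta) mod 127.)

Delta formula: (val(new) - val(old)) * B^(n-1-k) mod M
  val('i') - val('h') = 9 - 8 = 1
  B^(n-1-k) = 7^0 mod 127 = 1
  Delta = 1 * 1 mod 127 = 1

Answer: 1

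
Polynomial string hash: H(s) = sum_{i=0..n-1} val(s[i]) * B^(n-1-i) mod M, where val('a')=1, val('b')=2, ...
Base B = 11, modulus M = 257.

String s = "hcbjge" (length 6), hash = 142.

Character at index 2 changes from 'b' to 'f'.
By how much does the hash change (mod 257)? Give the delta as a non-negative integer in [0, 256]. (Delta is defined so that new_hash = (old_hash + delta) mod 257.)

Answer: 184

Derivation:
Delta formula: (val(new) - val(old)) * B^(n-1-k) mod M
  val('f') - val('b') = 6 - 2 = 4
  B^(n-1-k) = 11^3 mod 257 = 46
  Delta = 4 * 46 mod 257 = 184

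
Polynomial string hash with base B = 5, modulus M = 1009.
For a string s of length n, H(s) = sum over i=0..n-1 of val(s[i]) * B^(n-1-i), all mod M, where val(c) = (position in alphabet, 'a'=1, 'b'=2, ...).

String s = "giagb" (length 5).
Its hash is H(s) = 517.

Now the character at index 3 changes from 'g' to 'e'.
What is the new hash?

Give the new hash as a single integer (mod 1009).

Answer: 507

Derivation:
val('g') = 7, val('e') = 5
Position k = 3, exponent = n-1-k = 1
B^1 mod M = 5^1 mod 1009 = 5
Delta = (5 - 7) * 5 mod 1009 = 999
New hash = (517 + 999) mod 1009 = 507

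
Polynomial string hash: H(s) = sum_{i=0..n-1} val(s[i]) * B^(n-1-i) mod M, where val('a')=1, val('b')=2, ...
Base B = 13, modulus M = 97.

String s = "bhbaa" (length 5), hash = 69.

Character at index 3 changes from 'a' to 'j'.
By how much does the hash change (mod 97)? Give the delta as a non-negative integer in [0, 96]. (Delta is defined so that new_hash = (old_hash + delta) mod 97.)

Answer: 20

Derivation:
Delta formula: (val(new) - val(old)) * B^(n-1-k) mod M
  val('j') - val('a') = 10 - 1 = 9
  B^(n-1-k) = 13^1 mod 97 = 13
  Delta = 9 * 13 mod 97 = 20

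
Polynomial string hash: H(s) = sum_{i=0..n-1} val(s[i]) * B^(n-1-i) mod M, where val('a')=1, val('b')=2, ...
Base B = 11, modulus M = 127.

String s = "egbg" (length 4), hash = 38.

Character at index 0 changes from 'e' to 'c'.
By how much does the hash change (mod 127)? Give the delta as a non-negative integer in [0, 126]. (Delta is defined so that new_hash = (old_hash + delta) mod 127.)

Answer: 5

Derivation:
Delta formula: (val(new) - val(old)) * B^(n-1-k) mod M
  val('c') - val('e') = 3 - 5 = -2
  B^(n-1-k) = 11^3 mod 127 = 61
  Delta = -2 * 61 mod 127 = 5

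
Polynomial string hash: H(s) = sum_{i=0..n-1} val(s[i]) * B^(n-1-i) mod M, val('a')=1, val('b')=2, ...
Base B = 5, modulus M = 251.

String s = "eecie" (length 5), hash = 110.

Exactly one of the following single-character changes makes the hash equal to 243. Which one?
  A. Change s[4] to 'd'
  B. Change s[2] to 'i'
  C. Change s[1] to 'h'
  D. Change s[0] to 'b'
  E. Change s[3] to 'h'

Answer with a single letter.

Answer: D

Derivation:
Option A: s[4]='e'->'d', delta=(4-5)*5^0 mod 251 = 250, hash=110+250 mod 251 = 109
Option B: s[2]='c'->'i', delta=(9-3)*5^2 mod 251 = 150, hash=110+150 mod 251 = 9
Option C: s[1]='e'->'h', delta=(8-5)*5^3 mod 251 = 124, hash=110+124 mod 251 = 234
Option D: s[0]='e'->'b', delta=(2-5)*5^4 mod 251 = 133, hash=110+133 mod 251 = 243 <-- target
Option E: s[3]='i'->'h', delta=(8-9)*5^1 mod 251 = 246, hash=110+246 mod 251 = 105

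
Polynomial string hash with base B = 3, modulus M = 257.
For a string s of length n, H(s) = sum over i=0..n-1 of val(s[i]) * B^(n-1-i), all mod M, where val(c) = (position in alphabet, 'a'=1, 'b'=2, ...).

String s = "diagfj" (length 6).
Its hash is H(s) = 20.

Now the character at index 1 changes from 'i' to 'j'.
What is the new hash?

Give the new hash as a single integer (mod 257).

val('i') = 9, val('j') = 10
Position k = 1, exponent = n-1-k = 4
B^4 mod M = 3^4 mod 257 = 81
Delta = (10 - 9) * 81 mod 257 = 81
New hash = (20 + 81) mod 257 = 101

Answer: 101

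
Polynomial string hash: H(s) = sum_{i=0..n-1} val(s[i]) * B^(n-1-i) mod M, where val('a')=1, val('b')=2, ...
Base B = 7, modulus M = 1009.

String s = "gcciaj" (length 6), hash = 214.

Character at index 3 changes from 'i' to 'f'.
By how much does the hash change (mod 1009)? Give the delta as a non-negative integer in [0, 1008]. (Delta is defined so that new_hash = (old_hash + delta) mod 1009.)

Answer: 862

Derivation:
Delta formula: (val(new) - val(old)) * B^(n-1-k) mod M
  val('f') - val('i') = 6 - 9 = -3
  B^(n-1-k) = 7^2 mod 1009 = 49
  Delta = -3 * 49 mod 1009 = 862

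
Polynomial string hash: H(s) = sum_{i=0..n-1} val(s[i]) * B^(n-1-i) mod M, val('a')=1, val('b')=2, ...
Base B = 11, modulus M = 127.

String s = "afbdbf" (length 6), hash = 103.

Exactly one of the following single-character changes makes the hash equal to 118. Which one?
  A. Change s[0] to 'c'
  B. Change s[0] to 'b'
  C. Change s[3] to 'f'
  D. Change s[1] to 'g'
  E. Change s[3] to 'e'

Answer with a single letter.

Option A: s[0]='a'->'c', delta=(3-1)*11^5 mod 127 = 30, hash=103+30 mod 127 = 6
Option B: s[0]='a'->'b', delta=(2-1)*11^5 mod 127 = 15, hash=103+15 mod 127 = 118 <-- target
Option C: s[3]='d'->'f', delta=(6-4)*11^2 mod 127 = 115, hash=103+115 mod 127 = 91
Option D: s[1]='f'->'g', delta=(7-6)*11^4 mod 127 = 36, hash=103+36 mod 127 = 12
Option E: s[3]='d'->'e', delta=(5-4)*11^2 mod 127 = 121, hash=103+121 mod 127 = 97

Answer: B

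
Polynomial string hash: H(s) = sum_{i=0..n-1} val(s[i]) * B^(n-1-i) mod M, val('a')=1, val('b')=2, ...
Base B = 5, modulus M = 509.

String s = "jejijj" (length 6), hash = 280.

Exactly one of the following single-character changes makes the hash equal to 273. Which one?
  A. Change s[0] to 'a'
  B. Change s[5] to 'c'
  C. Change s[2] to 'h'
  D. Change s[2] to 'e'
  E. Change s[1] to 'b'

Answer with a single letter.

Answer: B

Derivation:
Option A: s[0]='j'->'a', delta=(1-10)*5^5 mod 509 = 379, hash=280+379 mod 509 = 150
Option B: s[5]='j'->'c', delta=(3-10)*5^0 mod 509 = 502, hash=280+502 mod 509 = 273 <-- target
Option C: s[2]='j'->'h', delta=(8-10)*5^3 mod 509 = 259, hash=280+259 mod 509 = 30
Option D: s[2]='j'->'e', delta=(5-10)*5^3 mod 509 = 393, hash=280+393 mod 509 = 164
Option E: s[1]='e'->'b', delta=(2-5)*5^4 mod 509 = 161, hash=280+161 mod 509 = 441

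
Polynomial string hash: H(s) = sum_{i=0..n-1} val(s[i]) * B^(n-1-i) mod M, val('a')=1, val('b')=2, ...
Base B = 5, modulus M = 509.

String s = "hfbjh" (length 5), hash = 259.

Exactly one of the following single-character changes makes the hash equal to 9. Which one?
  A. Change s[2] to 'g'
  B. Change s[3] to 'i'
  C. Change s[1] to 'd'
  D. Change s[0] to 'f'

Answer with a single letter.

Option A: s[2]='b'->'g', delta=(7-2)*5^2 mod 509 = 125, hash=259+125 mod 509 = 384
Option B: s[3]='j'->'i', delta=(9-10)*5^1 mod 509 = 504, hash=259+504 mod 509 = 254
Option C: s[1]='f'->'d', delta=(4-6)*5^3 mod 509 = 259, hash=259+259 mod 509 = 9 <-- target
Option D: s[0]='h'->'f', delta=(6-8)*5^4 mod 509 = 277, hash=259+277 mod 509 = 27

Answer: C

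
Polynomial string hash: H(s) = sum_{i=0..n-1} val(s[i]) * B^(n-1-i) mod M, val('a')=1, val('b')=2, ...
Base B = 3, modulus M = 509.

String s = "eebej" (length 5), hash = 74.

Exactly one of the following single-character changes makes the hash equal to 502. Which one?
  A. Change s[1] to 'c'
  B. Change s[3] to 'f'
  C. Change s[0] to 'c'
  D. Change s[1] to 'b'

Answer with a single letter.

Answer: D

Derivation:
Option A: s[1]='e'->'c', delta=(3-5)*3^3 mod 509 = 455, hash=74+455 mod 509 = 20
Option B: s[3]='e'->'f', delta=(6-5)*3^1 mod 509 = 3, hash=74+3 mod 509 = 77
Option C: s[0]='e'->'c', delta=(3-5)*3^4 mod 509 = 347, hash=74+347 mod 509 = 421
Option D: s[1]='e'->'b', delta=(2-5)*3^3 mod 509 = 428, hash=74+428 mod 509 = 502 <-- target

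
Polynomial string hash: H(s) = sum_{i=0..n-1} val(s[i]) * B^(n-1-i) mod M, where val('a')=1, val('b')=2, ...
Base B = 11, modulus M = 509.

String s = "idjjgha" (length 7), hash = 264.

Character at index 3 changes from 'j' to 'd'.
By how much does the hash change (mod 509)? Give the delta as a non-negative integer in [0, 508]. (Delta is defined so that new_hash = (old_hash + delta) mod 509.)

Delta formula: (val(new) - val(old)) * B^(n-1-k) mod M
  val('d') - val('j') = 4 - 10 = -6
  B^(n-1-k) = 11^3 mod 509 = 313
  Delta = -6 * 313 mod 509 = 158

Answer: 158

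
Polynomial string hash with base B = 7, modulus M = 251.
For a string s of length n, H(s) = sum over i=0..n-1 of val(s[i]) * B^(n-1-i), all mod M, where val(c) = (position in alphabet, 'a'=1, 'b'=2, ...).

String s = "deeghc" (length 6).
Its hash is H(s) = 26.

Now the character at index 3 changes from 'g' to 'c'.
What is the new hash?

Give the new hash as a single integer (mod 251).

val('g') = 7, val('c') = 3
Position k = 3, exponent = n-1-k = 2
B^2 mod M = 7^2 mod 251 = 49
Delta = (3 - 7) * 49 mod 251 = 55
New hash = (26 + 55) mod 251 = 81

Answer: 81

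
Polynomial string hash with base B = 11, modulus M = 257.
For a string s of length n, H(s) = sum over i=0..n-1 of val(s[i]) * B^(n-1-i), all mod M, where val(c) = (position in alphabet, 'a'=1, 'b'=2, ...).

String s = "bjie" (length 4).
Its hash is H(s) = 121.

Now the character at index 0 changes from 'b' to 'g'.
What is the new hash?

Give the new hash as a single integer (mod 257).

val('b') = 2, val('g') = 7
Position k = 0, exponent = n-1-k = 3
B^3 mod M = 11^3 mod 257 = 46
Delta = (7 - 2) * 46 mod 257 = 230
New hash = (121 + 230) mod 257 = 94

Answer: 94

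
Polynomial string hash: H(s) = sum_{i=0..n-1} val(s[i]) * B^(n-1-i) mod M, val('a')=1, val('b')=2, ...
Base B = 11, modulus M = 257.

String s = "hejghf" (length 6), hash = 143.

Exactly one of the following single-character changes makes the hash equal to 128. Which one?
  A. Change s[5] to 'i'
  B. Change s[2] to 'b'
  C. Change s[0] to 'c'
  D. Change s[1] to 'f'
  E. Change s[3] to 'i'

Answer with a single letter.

Option A: s[5]='f'->'i', delta=(9-6)*11^0 mod 257 = 3, hash=143+3 mod 257 = 146
Option B: s[2]='j'->'b', delta=(2-10)*11^3 mod 257 = 146, hash=143+146 mod 257 = 32
Option C: s[0]='h'->'c', delta=(3-8)*11^5 mod 257 = 183, hash=143+183 mod 257 = 69
Option D: s[1]='e'->'f', delta=(6-5)*11^4 mod 257 = 249, hash=143+249 mod 257 = 135
Option E: s[3]='g'->'i', delta=(9-7)*11^2 mod 257 = 242, hash=143+242 mod 257 = 128 <-- target

Answer: E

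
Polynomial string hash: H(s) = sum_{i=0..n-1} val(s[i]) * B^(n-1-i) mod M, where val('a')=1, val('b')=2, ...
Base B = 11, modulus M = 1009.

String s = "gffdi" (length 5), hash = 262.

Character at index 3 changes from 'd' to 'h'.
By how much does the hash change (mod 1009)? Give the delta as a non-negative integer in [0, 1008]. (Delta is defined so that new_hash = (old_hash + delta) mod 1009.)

Answer: 44

Derivation:
Delta formula: (val(new) - val(old)) * B^(n-1-k) mod M
  val('h') - val('d') = 8 - 4 = 4
  B^(n-1-k) = 11^1 mod 1009 = 11
  Delta = 4 * 11 mod 1009 = 44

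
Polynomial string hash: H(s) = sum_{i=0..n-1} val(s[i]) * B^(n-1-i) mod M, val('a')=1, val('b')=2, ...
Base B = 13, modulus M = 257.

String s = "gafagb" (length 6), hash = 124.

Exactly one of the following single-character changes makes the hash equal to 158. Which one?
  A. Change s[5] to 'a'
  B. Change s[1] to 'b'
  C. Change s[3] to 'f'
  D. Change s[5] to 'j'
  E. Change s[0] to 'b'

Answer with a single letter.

Answer: B

Derivation:
Option A: s[5]='b'->'a', delta=(1-2)*13^0 mod 257 = 256, hash=124+256 mod 257 = 123
Option B: s[1]='a'->'b', delta=(2-1)*13^4 mod 257 = 34, hash=124+34 mod 257 = 158 <-- target
Option C: s[3]='a'->'f', delta=(6-1)*13^2 mod 257 = 74, hash=124+74 mod 257 = 198
Option D: s[5]='b'->'j', delta=(10-2)*13^0 mod 257 = 8, hash=124+8 mod 257 = 132
Option E: s[0]='g'->'b', delta=(2-7)*13^5 mod 257 = 103, hash=124+103 mod 257 = 227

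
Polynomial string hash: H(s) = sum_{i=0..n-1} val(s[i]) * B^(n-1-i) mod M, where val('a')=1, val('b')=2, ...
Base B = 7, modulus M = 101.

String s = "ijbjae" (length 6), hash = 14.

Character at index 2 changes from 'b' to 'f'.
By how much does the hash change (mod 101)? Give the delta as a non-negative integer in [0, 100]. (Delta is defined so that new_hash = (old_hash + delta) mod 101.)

Delta formula: (val(new) - val(old)) * B^(n-1-k) mod M
  val('f') - val('b') = 6 - 2 = 4
  B^(n-1-k) = 7^3 mod 101 = 40
  Delta = 4 * 40 mod 101 = 59

Answer: 59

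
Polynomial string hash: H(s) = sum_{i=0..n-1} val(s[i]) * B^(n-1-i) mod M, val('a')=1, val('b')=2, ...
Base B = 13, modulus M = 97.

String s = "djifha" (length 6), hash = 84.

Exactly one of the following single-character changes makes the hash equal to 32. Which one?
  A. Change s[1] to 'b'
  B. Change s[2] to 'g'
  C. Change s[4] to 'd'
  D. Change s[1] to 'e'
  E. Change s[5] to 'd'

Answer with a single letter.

Option A: s[1]='j'->'b', delta=(2-10)*13^4 mod 97 = 44, hash=84+44 mod 97 = 31
Option B: s[2]='i'->'g', delta=(7-9)*13^3 mod 97 = 68, hash=84+68 mod 97 = 55
Option C: s[4]='h'->'d', delta=(4-8)*13^1 mod 97 = 45, hash=84+45 mod 97 = 32 <-- target
Option D: s[1]='j'->'e', delta=(5-10)*13^4 mod 97 = 76, hash=84+76 mod 97 = 63
Option E: s[5]='a'->'d', delta=(4-1)*13^0 mod 97 = 3, hash=84+3 mod 97 = 87

Answer: C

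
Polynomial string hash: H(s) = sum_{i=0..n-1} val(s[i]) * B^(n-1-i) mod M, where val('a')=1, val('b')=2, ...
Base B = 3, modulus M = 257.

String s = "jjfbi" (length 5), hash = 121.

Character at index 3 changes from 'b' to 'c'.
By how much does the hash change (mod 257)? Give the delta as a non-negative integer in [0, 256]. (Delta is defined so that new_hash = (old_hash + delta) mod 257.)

Answer: 3

Derivation:
Delta formula: (val(new) - val(old)) * B^(n-1-k) mod M
  val('c') - val('b') = 3 - 2 = 1
  B^(n-1-k) = 3^1 mod 257 = 3
  Delta = 1 * 3 mod 257 = 3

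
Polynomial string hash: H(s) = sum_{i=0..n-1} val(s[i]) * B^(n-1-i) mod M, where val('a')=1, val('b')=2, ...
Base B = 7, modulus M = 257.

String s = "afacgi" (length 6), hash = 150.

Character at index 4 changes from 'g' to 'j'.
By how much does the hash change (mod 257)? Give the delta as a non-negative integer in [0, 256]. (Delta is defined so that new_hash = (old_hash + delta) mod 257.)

Delta formula: (val(new) - val(old)) * B^(n-1-k) mod M
  val('j') - val('g') = 10 - 7 = 3
  B^(n-1-k) = 7^1 mod 257 = 7
  Delta = 3 * 7 mod 257 = 21

Answer: 21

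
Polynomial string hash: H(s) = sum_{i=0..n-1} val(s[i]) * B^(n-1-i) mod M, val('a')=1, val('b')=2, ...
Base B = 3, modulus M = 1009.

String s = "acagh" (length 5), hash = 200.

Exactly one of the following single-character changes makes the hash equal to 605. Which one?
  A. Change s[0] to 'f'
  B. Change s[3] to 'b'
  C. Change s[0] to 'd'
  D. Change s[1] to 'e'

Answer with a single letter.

Answer: A

Derivation:
Option A: s[0]='a'->'f', delta=(6-1)*3^4 mod 1009 = 405, hash=200+405 mod 1009 = 605 <-- target
Option B: s[3]='g'->'b', delta=(2-7)*3^1 mod 1009 = 994, hash=200+994 mod 1009 = 185
Option C: s[0]='a'->'d', delta=(4-1)*3^4 mod 1009 = 243, hash=200+243 mod 1009 = 443
Option D: s[1]='c'->'e', delta=(5-3)*3^3 mod 1009 = 54, hash=200+54 mod 1009 = 254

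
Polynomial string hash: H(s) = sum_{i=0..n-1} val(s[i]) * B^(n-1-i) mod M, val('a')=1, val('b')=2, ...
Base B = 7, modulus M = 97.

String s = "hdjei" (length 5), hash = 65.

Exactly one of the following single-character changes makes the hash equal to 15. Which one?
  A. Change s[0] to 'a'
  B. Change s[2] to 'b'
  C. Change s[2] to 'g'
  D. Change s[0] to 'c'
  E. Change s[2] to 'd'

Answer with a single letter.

Answer: C

Derivation:
Option A: s[0]='h'->'a', delta=(1-8)*7^4 mod 97 = 71, hash=65+71 mod 97 = 39
Option B: s[2]='j'->'b', delta=(2-10)*7^2 mod 97 = 93, hash=65+93 mod 97 = 61
Option C: s[2]='j'->'g', delta=(7-10)*7^2 mod 97 = 47, hash=65+47 mod 97 = 15 <-- target
Option D: s[0]='h'->'c', delta=(3-8)*7^4 mod 97 = 23, hash=65+23 mod 97 = 88
Option E: s[2]='j'->'d', delta=(4-10)*7^2 mod 97 = 94, hash=65+94 mod 97 = 62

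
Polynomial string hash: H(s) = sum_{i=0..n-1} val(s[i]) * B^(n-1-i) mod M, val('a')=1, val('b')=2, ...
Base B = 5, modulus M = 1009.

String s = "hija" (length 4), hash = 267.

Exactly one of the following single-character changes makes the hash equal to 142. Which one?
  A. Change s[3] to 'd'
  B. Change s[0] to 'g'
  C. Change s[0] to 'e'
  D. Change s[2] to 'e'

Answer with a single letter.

Option A: s[3]='a'->'d', delta=(4-1)*5^0 mod 1009 = 3, hash=267+3 mod 1009 = 270
Option B: s[0]='h'->'g', delta=(7-8)*5^3 mod 1009 = 884, hash=267+884 mod 1009 = 142 <-- target
Option C: s[0]='h'->'e', delta=(5-8)*5^3 mod 1009 = 634, hash=267+634 mod 1009 = 901
Option D: s[2]='j'->'e', delta=(5-10)*5^1 mod 1009 = 984, hash=267+984 mod 1009 = 242

Answer: B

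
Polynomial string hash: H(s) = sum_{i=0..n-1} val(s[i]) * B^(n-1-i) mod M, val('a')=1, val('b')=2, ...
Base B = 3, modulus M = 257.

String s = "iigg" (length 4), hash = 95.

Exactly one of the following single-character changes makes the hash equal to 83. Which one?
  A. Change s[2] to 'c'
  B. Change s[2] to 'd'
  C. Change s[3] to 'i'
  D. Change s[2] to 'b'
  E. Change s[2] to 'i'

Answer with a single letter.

Option A: s[2]='g'->'c', delta=(3-7)*3^1 mod 257 = 245, hash=95+245 mod 257 = 83 <-- target
Option B: s[2]='g'->'d', delta=(4-7)*3^1 mod 257 = 248, hash=95+248 mod 257 = 86
Option C: s[3]='g'->'i', delta=(9-7)*3^0 mod 257 = 2, hash=95+2 mod 257 = 97
Option D: s[2]='g'->'b', delta=(2-7)*3^1 mod 257 = 242, hash=95+242 mod 257 = 80
Option E: s[2]='g'->'i', delta=(9-7)*3^1 mod 257 = 6, hash=95+6 mod 257 = 101

Answer: A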